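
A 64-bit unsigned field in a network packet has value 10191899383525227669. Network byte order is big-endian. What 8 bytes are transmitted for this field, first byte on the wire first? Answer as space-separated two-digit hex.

8D 70 E6 7D 85 8B 3C 95

10191899383525227669 in hexadecimal, padded to 64 bits, is 0x8D70E67D858B3C95.
Split into bytes (most-significant first): 8D 70 E6 7D 85 8B 3C 95.
Big-endian stores the most-significant byte at the lowest address.
So the memory order matches the most-significant-first order: 8D 70 E6 7D 85 8B 3C 95.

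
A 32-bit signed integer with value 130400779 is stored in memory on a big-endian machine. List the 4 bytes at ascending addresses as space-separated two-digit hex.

07 C5 C2 0B

130400779 in hexadecimal, padded to 32 bits, is 0x07C5C20B.
Split into bytes (most-significant first): 07 C5 C2 0B.
Big-endian stores the most-significant byte at the lowest address.
So the memory order matches the most-significant-first order: 07 C5 C2 0B.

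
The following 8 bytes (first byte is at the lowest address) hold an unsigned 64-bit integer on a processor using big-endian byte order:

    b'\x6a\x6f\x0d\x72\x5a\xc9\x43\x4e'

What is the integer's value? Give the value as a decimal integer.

Big-endian stores the most-significant byte at the lowest address.
The bytes are already most-significant first: 0x6A6F0D725AC9434E.
0x6A6F0D725AC9434E = 7669363475235816270.

7669363475235816270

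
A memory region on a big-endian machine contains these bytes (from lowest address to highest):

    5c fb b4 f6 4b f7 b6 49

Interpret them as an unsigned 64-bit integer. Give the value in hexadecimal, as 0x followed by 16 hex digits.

In big-endian order the high byte comes first in memory.
The bytes are already most-significant first: 0x5CFBB4F64BF7B649.

0x5CFBB4F64BF7B649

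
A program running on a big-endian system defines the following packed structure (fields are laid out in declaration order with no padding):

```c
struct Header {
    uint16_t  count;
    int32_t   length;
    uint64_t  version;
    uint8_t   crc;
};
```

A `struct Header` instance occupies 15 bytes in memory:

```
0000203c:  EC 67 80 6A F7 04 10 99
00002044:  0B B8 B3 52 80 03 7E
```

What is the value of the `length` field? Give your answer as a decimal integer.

`length` follows `count` (2 bytes), so it starts at byte offset 2 and occupies 4 bytes.
Bytes at offsets 2..5: 80 6A F7 04.
In big-endian order the high byte comes first in memory.
The bytes are already most-significant first: 0x806AF704.
Top bit is set, so as a signed 32-bit value this is 0x806AF704 − 2^32 = -2140473596.

-2140473596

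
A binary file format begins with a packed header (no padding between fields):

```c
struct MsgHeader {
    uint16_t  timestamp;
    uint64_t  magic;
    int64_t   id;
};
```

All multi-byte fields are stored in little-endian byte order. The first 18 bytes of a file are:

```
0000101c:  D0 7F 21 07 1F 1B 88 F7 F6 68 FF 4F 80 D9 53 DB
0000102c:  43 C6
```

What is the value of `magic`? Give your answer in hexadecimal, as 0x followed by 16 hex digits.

0x68F6F7881B1F0721

`magic` follows `timestamp` (2 bytes), so it starts at byte offset 2 and occupies 8 bytes.
Bytes at offsets 2..9: 21 07 1F 1B 88 F7 F6 68.
In little-endian order the low byte comes first in memory.
Reassemble most-significant byte first: 68 F6 F7 88 1B 1F 07 21 → 0x68F6F7881B1F0721.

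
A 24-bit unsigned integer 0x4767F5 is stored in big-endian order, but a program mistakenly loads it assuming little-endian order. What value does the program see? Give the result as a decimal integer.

16082759

Stored big-endian, the bytes at ascending addresses are 47 67 F5.
Read back as little-endian, the first byte is least significant, giving 0xF56747.
0xF56747 = 16082759.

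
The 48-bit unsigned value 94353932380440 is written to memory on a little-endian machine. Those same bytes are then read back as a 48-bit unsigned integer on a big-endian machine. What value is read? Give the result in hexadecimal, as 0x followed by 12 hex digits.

94353932380440 in 48-bit hexadecimal is 0x55D07C9F6918.
Stored little-endian, the bytes at ascending addresses are 18 69 9F 7C D0 55.
Read back as big-endian, the last byte is least significant, giving 0x18699F7CD055.

0x18699F7CD055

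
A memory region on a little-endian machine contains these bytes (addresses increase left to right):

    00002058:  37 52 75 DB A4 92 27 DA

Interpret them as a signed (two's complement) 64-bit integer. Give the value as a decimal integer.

-2727049812595355081

Little-endian: lowest address holds the least-significant byte.
Reassemble most-significant byte first: DA 27 92 A4 DB 75 52 37 → 0xDA2792A4DB755237.
Top bit is set, so as a signed 64-bit value this is 0xDA2792A4DB755237 − 2^64 = -2727049812595355081.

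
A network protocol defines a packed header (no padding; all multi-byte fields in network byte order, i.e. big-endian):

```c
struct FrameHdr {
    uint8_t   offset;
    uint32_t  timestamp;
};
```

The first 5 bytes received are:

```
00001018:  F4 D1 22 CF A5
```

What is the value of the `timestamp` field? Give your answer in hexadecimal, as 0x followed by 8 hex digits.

`timestamp` follows `offset` (1 byte), so it starts at byte offset 1 and occupies 4 bytes.
Bytes at offsets 1..4: D1 22 CF A5.
Big-endian: lowest address holds the most-significant byte.
The bytes are already most-significant first: 0xD122CFA5.

0xD122CFA5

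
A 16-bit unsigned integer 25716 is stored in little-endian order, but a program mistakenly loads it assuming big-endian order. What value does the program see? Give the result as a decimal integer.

29796

25716 in 16-bit hexadecimal is 0x6474.
Stored little-endian, the bytes at ascending addresses are 74 64.
Read back as big-endian, the last byte is least significant, giving 0x7464.
0x7464 = 29796.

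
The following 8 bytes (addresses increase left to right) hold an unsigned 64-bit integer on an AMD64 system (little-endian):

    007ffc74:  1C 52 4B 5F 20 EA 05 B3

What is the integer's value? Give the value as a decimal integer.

12899974132431278620

Little-endian stores the least-significant byte at the lowest address.
Reassemble most-significant byte first: B3 05 EA 20 5F 4B 52 1C → 0xB305EA205F4B521C.
0xB305EA205F4B521C = 12899974132431278620.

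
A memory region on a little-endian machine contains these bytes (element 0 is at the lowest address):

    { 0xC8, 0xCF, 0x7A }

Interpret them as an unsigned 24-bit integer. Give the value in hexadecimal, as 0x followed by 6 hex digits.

0x7ACFC8

Little-endian stores the least-significant byte at the lowest address.
Reassemble most-significant byte first: 7A CF C8 → 0x7ACFC8.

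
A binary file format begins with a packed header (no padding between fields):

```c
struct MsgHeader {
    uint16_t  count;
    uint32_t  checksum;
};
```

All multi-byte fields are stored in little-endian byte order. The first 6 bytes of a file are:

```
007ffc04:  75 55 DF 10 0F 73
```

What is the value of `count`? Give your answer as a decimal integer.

`count` is the first field, at byte offset 0, occupying 2 bytes.
Bytes at offsets 0..1: 75 55.
In little-endian order the low byte comes first in memory.
Reassemble most-significant byte first: 55 75 → 0x5575.
0x5575 = 21877.

21877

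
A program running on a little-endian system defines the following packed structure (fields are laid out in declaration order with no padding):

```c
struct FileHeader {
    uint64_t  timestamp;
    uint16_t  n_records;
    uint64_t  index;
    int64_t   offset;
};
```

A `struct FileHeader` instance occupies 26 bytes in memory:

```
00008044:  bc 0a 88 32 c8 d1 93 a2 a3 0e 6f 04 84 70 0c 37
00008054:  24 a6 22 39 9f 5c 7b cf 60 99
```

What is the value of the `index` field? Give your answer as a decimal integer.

`index` follows `timestamp` (8 B), `n_records` (2 B), so it starts at offset 8 + 2 = 10 and occupies 8 bytes.
Bytes at offsets 10..17: 6F 04 84 70 0C 37 24 A6.
Little-endian stores the least-significant byte at the lowest address.
Reassemble most-significant byte first: A6 24 37 0C 70 84 04 6F → 0xA624370C7084046F.
0xA624370C7084046F = 11971754236024456303.

11971754236024456303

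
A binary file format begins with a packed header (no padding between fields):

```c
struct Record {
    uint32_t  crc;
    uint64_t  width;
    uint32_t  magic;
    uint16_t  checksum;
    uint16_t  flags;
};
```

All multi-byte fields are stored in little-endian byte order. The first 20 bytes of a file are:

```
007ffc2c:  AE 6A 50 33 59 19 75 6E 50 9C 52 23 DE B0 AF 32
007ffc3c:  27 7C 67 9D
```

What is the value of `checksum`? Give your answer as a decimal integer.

`checksum` follows `crc` (4 B), `width` (8 B), `magic` (4 B), so it starts at offset 4 + 8 + 4 = 16 and occupies 2 bytes.
Bytes at offsets 16..17: 27 7C.
In little-endian order the low byte comes first in memory.
Reassemble most-significant byte first: 7C 27 → 0x7C27.
0x7C27 = 31783.

31783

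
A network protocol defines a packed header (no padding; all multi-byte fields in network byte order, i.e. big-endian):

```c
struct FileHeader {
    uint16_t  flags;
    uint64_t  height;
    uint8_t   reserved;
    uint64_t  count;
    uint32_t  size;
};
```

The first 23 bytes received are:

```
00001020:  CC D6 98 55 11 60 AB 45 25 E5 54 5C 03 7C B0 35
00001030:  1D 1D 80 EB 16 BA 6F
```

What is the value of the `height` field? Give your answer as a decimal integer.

10976698773673420261

`height` follows `flags` (2 bytes), so it starts at byte offset 2 and occupies 8 bytes.
Bytes at offsets 2..9: 98 55 11 60 AB 45 25 E5.
Big-endian: lowest address holds the most-significant byte.
The bytes are already most-significant first: 0x98551160AB4525E5.
0x98551160AB4525E5 = 10976698773673420261.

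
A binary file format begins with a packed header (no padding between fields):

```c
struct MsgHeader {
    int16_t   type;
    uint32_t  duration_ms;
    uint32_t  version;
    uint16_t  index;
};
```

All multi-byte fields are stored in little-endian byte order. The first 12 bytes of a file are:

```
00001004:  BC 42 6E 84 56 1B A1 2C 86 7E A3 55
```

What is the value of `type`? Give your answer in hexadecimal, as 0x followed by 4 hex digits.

`type` is the first field, at byte offset 0, occupying 2 bytes.
Bytes at offsets 0..1: BC 42.
Little-endian: lowest address holds the least-significant byte.
Reassemble most-significant byte first: 42 BC → 0x42BC.

0x42BC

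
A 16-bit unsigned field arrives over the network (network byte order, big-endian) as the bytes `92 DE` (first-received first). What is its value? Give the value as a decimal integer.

In big-endian order the high byte comes first in memory.
The bytes are already most-significant first: 0x92DE.
0x92DE = 37598.

37598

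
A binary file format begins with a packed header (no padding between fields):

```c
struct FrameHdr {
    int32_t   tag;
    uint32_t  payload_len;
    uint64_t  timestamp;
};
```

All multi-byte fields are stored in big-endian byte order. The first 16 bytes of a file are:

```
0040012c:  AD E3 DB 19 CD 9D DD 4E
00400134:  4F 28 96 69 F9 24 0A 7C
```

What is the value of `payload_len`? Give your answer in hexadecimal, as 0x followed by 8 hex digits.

0xCD9DDD4E

`payload_len` follows `tag` (4 bytes), so it starts at byte offset 4 and occupies 4 bytes.
Bytes at offsets 4..7: CD 9D DD 4E.
In big-endian order the high byte comes first in memory.
The bytes are already most-significant first: 0xCD9DDD4E.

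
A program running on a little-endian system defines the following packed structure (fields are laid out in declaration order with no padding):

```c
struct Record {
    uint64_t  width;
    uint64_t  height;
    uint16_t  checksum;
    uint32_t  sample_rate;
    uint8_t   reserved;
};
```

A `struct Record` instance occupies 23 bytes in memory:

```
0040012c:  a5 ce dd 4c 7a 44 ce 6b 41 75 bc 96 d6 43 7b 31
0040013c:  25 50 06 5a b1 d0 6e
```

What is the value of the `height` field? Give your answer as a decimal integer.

3565518118924875073

`height` follows `width` (8 bytes), so it starts at byte offset 8 and occupies 8 bytes.
Bytes at offsets 8..15: 41 75 BC 96 D6 43 7B 31.
Little-endian stores the least-significant byte at the lowest address.
Reassemble most-significant byte first: 31 7B 43 D6 96 BC 75 41 → 0x317B43D696BC7541.
0x317B43D696BC7541 = 3565518118924875073.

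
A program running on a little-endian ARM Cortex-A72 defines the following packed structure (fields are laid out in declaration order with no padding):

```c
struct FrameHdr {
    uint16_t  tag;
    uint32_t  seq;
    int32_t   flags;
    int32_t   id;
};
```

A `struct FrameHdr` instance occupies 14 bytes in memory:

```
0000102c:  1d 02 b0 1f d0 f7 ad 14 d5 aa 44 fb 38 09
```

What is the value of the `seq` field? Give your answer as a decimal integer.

4157611952

`seq` follows `tag` (2 bytes), so it starts at byte offset 2 and occupies 4 bytes.
Bytes at offsets 2..5: B0 1F D0 F7.
Little-endian: lowest address holds the least-significant byte.
Reassemble most-significant byte first: F7 D0 1F B0 → 0xF7D01FB0.
0xF7D01FB0 = 4157611952.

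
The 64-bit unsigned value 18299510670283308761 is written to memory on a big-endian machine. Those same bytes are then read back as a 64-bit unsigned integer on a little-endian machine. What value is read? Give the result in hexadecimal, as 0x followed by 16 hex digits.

18299510670283308761 in 64-bit hexadecimal is 0xFDF4EBFFE9B4FED9.
Stored big-endian, the bytes at ascending addresses are FD F4 EB FF E9 B4 FE D9.
Read back as little-endian, the first byte is least significant, giving 0xD9FEB4E9FFEBF4FD.

0xD9FEB4E9FFEBF4FD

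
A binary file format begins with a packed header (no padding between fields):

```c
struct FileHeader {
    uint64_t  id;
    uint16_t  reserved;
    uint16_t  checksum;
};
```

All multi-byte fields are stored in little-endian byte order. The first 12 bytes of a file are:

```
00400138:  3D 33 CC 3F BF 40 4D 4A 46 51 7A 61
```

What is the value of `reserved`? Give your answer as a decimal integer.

20806

`reserved` follows `id` (8 bytes), so it starts at byte offset 8 and occupies 2 bytes.
Bytes at offsets 8..9: 46 51.
Little-endian stores the least-significant byte at the lowest address.
Reassemble most-significant byte first: 51 46 → 0x5146.
0x5146 = 20806.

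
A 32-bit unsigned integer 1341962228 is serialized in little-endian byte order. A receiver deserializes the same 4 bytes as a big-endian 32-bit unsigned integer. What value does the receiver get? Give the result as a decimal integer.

1341962228 in 32-bit hexadecimal is 0x4FFCB7F4.
Stored little-endian, the bytes at ascending addresses are F4 B7 FC 4F.
Read back as big-endian, the last byte is least significant, giving 0xF4B7FC4F.
0xF4B7FC4F = 4105698383.

4105698383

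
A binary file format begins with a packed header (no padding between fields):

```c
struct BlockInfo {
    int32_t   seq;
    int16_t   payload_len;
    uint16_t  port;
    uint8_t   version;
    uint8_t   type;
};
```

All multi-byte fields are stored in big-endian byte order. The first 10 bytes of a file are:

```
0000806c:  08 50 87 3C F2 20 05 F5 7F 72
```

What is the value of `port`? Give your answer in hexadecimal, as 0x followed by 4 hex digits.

0x05F5

`port` follows `seq` (4 B), `payload_len` (2 B), so it starts at offset 4 + 2 = 6 and occupies 2 bytes.
Bytes at offsets 6..7: 05 F5.
Big-endian: lowest address holds the most-significant byte.
The bytes are already most-significant first: 0x05F5.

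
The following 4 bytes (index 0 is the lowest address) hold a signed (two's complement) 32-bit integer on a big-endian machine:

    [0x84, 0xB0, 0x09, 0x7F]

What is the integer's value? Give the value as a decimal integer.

Big-endian stores the most-significant byte at the lowest address.
The bytes are already most-significant first: 0x84B0097F.
Top bit is set, so as a signed 32-bit value this is 0x84B0097F − 2^32 = -2068838017.

-2068838017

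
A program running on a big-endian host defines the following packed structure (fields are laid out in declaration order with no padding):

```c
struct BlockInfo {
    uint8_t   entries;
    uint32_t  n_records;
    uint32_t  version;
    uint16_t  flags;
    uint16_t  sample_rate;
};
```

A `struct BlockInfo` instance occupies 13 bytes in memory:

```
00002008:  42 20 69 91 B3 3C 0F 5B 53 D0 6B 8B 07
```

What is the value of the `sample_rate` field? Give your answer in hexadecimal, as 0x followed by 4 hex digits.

`sample_rate` follows `entries` (1 B), `n_records` (4 B), `version` (4 B), `flags` (2 B), so it starts at offset 1 + 4 + 4 + 2 = 11 and occupies 2 bytes.
Bytes at offsets 11..12: 8B 07.
Big-endian: lowest address holds the most-significant byte.
The bytes are already most-significant first: 0x8B07.

0x8B07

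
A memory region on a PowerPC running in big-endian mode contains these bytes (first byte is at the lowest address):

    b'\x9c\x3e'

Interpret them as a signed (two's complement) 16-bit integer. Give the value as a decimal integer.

-25538

In big-endian order the high byte comes first in memory.
The bytes are already most-significant first: 0x9C3E.
Top bit is set, so as a signed 16-bit value this is 0x9C3E − 2^16 = -25538.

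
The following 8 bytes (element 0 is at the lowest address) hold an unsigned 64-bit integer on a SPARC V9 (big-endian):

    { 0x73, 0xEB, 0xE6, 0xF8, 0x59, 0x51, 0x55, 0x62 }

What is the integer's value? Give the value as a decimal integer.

8353023888213497186

In big-endian order the high byte comes first in memory.
The bytes are already most-significant first: 0x73EBE6F859515562.
0x73EBE6F859515562 = 8353023888213497186.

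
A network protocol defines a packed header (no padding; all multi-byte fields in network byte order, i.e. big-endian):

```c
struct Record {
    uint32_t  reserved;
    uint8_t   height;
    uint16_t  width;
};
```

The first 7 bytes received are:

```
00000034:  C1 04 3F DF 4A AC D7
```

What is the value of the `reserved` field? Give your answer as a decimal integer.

3238281183

`reserved` is the first field, at byte offset 0, occupying 4 bytes.
Bytes at offsets 0..3: C1 04 3F DF.
In big-endian order the high byte comes first in memory.
The bytes are already most-significant first: 0xC1043FDF.
0xC1043FDF = 3238281183.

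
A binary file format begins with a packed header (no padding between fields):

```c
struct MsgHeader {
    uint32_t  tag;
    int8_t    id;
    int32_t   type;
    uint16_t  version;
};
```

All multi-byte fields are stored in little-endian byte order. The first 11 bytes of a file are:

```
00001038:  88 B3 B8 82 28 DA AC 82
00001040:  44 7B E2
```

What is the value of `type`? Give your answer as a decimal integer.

`type` follows `tag` (4 B), `id` (1 B), so it starts at offset 4 + 1 = 5 and occupies 4 bytes.
Bytes at offsets 5..8: DA AC 82 44.
In little-endian order the low byte comes first in memory.
Reassemble most-significant byte first: 44 82 AC DA → 0x4482ACDA.
0x4482ACDA = 1149414618.

1149414618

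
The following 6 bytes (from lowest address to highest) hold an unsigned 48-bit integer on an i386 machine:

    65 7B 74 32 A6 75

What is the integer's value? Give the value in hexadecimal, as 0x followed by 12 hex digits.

0x75A632747B65

In little-endian order the low byte comes first in memory.
Reassemble most-significant byte first: 75 A6 32 74 7B 65 → 0x75A632747B65.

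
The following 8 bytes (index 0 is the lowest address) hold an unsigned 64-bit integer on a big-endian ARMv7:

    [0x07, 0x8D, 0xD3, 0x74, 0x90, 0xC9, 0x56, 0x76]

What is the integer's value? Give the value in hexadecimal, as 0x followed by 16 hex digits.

Big-endian: lowest address holds the most-significant byte.
The bytes are already most-significant first: 0x078DD37490C95676.

0x078DD37490C95676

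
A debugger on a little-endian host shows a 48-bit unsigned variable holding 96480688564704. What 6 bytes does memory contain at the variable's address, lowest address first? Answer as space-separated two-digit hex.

E0 69 2B A9 BF 57

96480688564704 in hexadecimal, padded to 48 bits, is 0x57BFA92B69E0.
Split into bytes (most-significant first): 57 BF A9 2B 69 E0.
Little-endian: lowest address holds the least-significant byte.
So at ascending addresses the bytes are E0 69 2B A9 BF 57.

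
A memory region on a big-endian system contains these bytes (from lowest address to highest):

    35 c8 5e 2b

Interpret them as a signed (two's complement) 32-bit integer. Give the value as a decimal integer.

902323755

Big-endian: lowest address holds the most-significant byte.
The bytes are already most-significant first: 0x35C85E2B.
0x35C85E2B = 902323755.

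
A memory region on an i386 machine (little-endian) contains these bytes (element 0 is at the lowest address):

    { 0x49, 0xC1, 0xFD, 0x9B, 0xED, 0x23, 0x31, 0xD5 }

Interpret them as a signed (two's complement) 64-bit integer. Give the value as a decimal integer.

-3084644766340759223

Little-endian: lowest address holds the least-significant byte.
Reassemble most-significant byte first: D5 31 23 ED 9B FD C1 49 → 0xD53123ED9BFDC149.
Top bit is set, so as a signed 64-bit value this is 0xD53123ED9BFDC149 − 2^64 = -3084644766340759223.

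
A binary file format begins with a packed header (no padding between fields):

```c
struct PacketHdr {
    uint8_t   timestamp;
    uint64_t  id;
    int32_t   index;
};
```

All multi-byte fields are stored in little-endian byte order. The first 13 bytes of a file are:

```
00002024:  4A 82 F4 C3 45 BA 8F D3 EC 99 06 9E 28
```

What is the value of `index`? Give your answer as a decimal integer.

`index` follows `timestamp` (1 B), `id` (8 B), so it starts at offset 1 + 8 = 9 and occupies 4 bytes.
Bytes at offsets 9..12: 99 06 9E 28.
Little-endian stores the least-significant byte at the lowest address.
Reassemble most-significant byte first: 28 9E 06 99 → 0x289E0699.
0x289E0699 = 681445017.

681445017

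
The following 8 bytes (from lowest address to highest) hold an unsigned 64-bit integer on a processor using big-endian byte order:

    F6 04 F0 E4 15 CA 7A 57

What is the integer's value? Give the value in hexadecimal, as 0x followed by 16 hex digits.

0xF604F0E415CA7A57

Big-endian: lowest address holds the most-significant byte.
The bytes are already most-significant first: 0xF604F0E415CA7A57.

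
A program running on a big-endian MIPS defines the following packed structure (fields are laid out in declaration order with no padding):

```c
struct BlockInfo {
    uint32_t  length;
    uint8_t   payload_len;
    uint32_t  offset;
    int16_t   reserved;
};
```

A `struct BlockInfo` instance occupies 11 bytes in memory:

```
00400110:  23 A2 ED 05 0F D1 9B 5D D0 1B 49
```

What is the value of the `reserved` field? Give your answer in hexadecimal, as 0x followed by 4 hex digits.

0x1B49

`reserved` follows `length` (4 B), `payload_len` (1 B), `offset` (4 B), so it starts at offset 4 + 1 + 4 = 9 and occupies 2 bytes.
Bytes at offsets 9..10: 1B 49.
Big-endian: lowest address holds the most-significant byte.
The bytes are already most-significant first: 0x1B49.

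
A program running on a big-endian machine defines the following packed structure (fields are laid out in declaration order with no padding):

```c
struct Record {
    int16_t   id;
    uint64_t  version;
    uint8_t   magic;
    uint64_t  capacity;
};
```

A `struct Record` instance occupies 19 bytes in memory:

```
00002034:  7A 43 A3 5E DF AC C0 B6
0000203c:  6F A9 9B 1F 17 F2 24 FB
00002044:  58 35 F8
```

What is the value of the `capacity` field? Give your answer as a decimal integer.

2240525580289717752

`capacity` follows `id` (2 B), `version` (8 B), `magic` (1 B), so it starts at offset 2 + 8 + 1 = 11 and occupies 8 bytes.
Bytes at offsets 11..18: 1F 17 F2 24 FB 58 35 F8.
In big-endian order the high byte comes first in memory.
The bytes are already most-significant first: 0x1F17F224FB5835F8.
0x1F17F224FB5835F8 = 2240525580289717752.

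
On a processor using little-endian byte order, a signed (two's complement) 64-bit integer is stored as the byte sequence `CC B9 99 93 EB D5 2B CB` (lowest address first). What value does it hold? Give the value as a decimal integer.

-3806713852241266228

Little-endian stores the least-significant byte at the lowest address.
Reassemble most-significant byte first: CB 2B D5 EB 93 99 B9 CC → 0xCB2BD5EB9399B9CC.
Top bit is set, so as a signed 64-bit value this is 0xCB2BD5EB9399B9CC − 2^64 = -3806713852241266228.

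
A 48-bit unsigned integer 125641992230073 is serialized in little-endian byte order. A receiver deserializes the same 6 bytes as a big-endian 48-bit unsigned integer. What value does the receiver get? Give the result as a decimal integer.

204321531512178

125641992230073 in 48-bit hexadecimal is 0x72454E50D4B9.
Stored little-endian, the bytes at ascending addresses are B9 D4 50 4E 45 72.
Read back as big-endian, the last byte is least significant, giving 0xB9D4504E4572.
0xB9D4504E4572 = 204321531512178.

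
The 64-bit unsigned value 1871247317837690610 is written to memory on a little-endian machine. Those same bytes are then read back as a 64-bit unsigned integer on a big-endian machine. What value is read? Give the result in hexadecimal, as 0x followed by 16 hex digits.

0xF2369E728501F819

1871247317837690610 in 64-bit hexadecimal is 0x19F80185729E36F2.
Stored little-endian, the bytes at ascending addresses are F2 36 9E 72 85 01 F8 19.
Read back as big-endian, the last byte is least significant, giving 0xF2369E728501F819.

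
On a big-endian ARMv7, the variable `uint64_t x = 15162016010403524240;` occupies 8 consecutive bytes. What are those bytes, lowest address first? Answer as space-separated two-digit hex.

D2 6A 4D 3A CA E3 2E 90

15162016010403524240 in hexadecimal, padded to 64 bits, is 0xD26A4D3ACAE32E90.
Split into bytes (most-significant first): D2 6A 4D 3A CA E3 2E 90.
Big-endian stores the most-significant byte at the lowest address.
So the memory order matches the most-significant-first order: D2 6A 4D 3A CA E3 2E 90.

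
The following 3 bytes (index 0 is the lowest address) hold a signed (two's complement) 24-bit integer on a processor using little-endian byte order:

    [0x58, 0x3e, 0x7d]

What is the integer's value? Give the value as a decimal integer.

In little-endian order the low byte comes first in memory.
Reassemble most-significant byte first: 7D 3E 58 → 0x7D3E58.
0x7D3E58 = 8207960.

8207960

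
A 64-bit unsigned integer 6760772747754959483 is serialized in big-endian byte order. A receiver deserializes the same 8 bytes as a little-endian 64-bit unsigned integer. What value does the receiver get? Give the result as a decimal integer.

8895193611505161053

6760772747754959483 in 64-bit hexadecimal is 0x5DD316FE7513727B.
Stored big-endian, the bytes at ascending addresses are 5D D3 16 FE 75 13 72 7B.
Read back as little-endian, the first byte is least significant, giving 0x7B721375FE16D35D.
0x7B721375FE16D35D = 8895193611505161053.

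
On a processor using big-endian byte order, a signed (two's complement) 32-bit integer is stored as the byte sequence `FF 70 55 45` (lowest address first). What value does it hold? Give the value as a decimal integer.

In big-endian order the high byte comes first in memory.
The bytes are already most-significant first: 0xFF705545.
Top bit is set, so as a signed 32-bit value this is 0xFF705545 − 2^32 = -9415355.

-9415355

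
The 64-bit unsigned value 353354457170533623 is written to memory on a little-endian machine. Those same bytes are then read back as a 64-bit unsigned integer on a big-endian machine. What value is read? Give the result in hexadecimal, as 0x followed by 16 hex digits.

0xF75C73B3015EE704

353354457170533623 in 64-bit hexadecimal is 0x04E75E01B3735CF7.
Stored little-endian, the bytes at ascending addresses are F7 5C 73 B3 01 5E E7 04.
Read back as big-endian, the last byte is least significant, giving 0xF75C73B3015EE704.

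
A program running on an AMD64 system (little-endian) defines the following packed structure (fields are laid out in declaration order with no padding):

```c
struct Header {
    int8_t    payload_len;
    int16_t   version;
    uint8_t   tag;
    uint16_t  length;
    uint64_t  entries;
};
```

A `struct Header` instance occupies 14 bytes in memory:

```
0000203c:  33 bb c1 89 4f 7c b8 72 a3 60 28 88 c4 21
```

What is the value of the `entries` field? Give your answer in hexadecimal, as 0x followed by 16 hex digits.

`entries` follows `payload_len` (1 B), `version` (2 B), `tag` (1 B), `length` (2 B), so it starts at offset 1 + 2 + 1 + 2 = 6 and occupies 8 bytes.
Bytes at offsets 6..13: B8 72 A3 60 28 88 C4 21.
Little-endian stores the least-significant byte at the lowest address.
Reassemble most-significant byte first: 21 C4 88 28 60 A3 72 B8 → 0x21C4882860A372B8.

0x21C4882860A372B8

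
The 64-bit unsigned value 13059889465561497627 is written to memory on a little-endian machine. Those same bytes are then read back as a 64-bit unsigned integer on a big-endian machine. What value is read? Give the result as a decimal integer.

13059889465561497627 in 64-bit hexadecimal is 0xB53E0C4650A8C01B.
Stored little-endian, the bytes at ascending addresses are 1B C0 A8 50 46 0C 3E B5.
Read back as big-endian, the last byte is least significant, giving 0x1BC0A850460C3EB5.
0x1BC0A850460C3EB5 = 1999783297278557877.

1999783297278557877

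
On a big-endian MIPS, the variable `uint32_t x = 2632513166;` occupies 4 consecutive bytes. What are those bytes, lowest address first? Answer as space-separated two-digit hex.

2632513166 in hexadecimal, padded to 32 bits, is 0x9CE8F68E.
Split into bytes (most-significant first): 9C E8 F6 8E.
Big-endian: lowest address holds the most-significant byte.
So the memory order matches the most-significant-first order: 9C E8 F6 8E.

9C E8 F6 8E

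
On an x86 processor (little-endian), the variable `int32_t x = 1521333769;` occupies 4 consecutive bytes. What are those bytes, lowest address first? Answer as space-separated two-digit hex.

1521333769 in hexadecimal, padded to 32 bits, is 0x5AADB609.
Split into bytes (most-significant first): 5A AD B6 09.
Little-endian stores the least-significant byte at the lowest address.
So at ascending addresses the bytes are 09 B6 AD 5A.

09 B6 AD 5A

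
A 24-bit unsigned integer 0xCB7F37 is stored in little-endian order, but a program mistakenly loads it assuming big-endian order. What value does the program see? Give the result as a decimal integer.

3637195

Stored little-endian, the bytes at ascending addresses are 37 7F CB.
Read back as big-endian, the last byte is least significant, giving 0x377FCB.
0x377FCB = 3637195.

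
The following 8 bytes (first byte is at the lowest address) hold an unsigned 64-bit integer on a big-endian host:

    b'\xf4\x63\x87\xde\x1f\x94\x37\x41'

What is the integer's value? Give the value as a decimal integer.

Big-endian: lowest address holds the most-significant byte.
The bytes are already most-significant first: 0xF46387DE1F943741.
0xF46387DE1F943741 = 17610068356031067969.

17610068356031067969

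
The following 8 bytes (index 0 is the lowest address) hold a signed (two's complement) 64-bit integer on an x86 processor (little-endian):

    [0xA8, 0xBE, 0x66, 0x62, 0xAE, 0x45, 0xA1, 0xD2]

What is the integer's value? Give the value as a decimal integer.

Little-endian stores the least-significant byte at the lowest address.
Reassemble most-significant byte first: D2 A1 45 AE 62 66 BE A8 → 0xD2A145AE6266BEA8.
Top bit is set, so as a signed 64-bit value this is 0xD2A145AE6266BEA8 − 2^64 = -3269255239216742744.

-3269255239216742744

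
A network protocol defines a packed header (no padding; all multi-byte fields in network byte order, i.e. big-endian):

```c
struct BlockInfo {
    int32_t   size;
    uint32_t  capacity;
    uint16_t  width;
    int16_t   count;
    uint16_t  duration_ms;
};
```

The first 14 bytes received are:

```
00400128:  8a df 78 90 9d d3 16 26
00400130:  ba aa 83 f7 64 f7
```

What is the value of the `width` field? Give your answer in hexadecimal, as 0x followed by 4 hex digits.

0xBAAA

`width` follows `size` (4 B), `capacity` (4 B), so it starts at offset 4 + 4 = 8 and occupies 2 bytes.
Bytes at offsets 8..9: BA AA.
Big-endian stores the most-significant byte at the lowest address.
The bytes are already most-significant first: 0xBAAA.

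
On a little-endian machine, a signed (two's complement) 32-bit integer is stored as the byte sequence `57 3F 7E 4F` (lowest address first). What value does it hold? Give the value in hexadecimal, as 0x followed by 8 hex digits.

Little-endian stores the least-significant byte at the lowest address.
Reassemble most-significant byte first: 4F 7E 3F 57 → 0x4F7E3F57.

0x4F7E3F57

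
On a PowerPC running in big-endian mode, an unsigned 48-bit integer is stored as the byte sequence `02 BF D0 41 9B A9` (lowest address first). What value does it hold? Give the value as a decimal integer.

3022855969705

In big-endian order the high byte comes first in memory.
The bytes are already most-significant first: 0x02BFD0419BA9.
0x02BFD0419BA9 = 3022855969705.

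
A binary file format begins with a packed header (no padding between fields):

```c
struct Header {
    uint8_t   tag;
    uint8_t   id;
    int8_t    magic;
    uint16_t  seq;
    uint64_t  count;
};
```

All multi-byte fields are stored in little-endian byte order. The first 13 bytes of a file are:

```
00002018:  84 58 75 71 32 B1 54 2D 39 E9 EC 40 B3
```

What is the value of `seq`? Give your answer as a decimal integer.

12913

`seq` follows `tag` (1 B), `id` (1 B), `magic` (1 B), so it starts at offset 1 + 1 + 1 = 3 and occupies 2 bytes.
Bytes at offsets 3..4: 71 32.
Little-endian stores the least-significant byte at the lowest address.
Reassemble most-significant byte first: 32 71 → 0x3271.
0x3271 = 12913.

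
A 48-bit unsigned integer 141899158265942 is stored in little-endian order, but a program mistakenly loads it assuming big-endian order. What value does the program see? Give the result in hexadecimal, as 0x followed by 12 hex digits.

141899158265942 in 48-bit hexadecimal is 0x810E78EC2056.
Stored little-endian, the bytes at ascending addresses are 56 20 EC 78 0E 81.
Read back as big-endian, the last byte is least significant, giving 0x5620EC780E81.

0x5620EC780E81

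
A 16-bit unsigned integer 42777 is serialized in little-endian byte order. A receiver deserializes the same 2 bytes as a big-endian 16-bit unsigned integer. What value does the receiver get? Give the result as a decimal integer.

6567

42777 in 16-bit hexadecimal is 0xA719.
Stored little-endian, the bytes at ascending addresses are 19 A7.
Read back as big-endian, the last byte is least significant, giving 0x19A7.
0x19A7 = 6567.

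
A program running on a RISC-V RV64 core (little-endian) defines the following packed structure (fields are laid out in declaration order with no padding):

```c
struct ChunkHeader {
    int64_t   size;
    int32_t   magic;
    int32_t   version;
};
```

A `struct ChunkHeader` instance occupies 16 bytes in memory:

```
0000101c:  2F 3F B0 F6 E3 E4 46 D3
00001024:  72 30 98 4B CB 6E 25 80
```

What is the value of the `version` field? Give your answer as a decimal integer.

-2145030453

`version` follows `size` (8 B), `magic` (4 B), so it starts at offset 8 + 4 = 12 and occupies 4 bytes.
Bytes at offsets 12..15: CB 6E 25 80.
In little-endian order the low byte comes first in memory.
Reassemble most-significant byte first: 80 25 6E CB → 0x80256ECB.
Top bit is set, so as a signed 32-bit value this is 0x80256ECB − 2^32 = -2145030453.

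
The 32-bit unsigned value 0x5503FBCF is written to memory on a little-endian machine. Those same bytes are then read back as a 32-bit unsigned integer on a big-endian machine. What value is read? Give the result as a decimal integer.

Stored little-endian, the bytes at ascending addresses are CF FB 03 55.
Read back as big-endian, the last byte is least significant, giving 0xCFFB0355.
0xCFFB0355 = 3489334101.

3489334101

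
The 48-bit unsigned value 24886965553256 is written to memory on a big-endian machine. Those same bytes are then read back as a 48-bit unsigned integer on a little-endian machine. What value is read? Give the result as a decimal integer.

115211381154326

24886965553256 in 48-bit hexadecimal is 0x16A272BDC868.
Stored big-endian, the bytes at ascending addresses are 16 A2 72 BD C8 68.
Read back as little-endian, the first byte is least significant, giving 0x68C8BD72A216.
0x68C8BD72A216 = 115211381154326.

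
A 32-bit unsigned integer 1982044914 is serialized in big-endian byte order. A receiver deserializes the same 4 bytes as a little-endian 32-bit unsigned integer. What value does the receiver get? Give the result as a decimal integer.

1982044914 in 32-bit hexadecimal is 0x76239AF2.
Stored big-endian, the bytes at ascending addresses are 76 23 9A F2.
Read back as little-endian, the first byte is least significant, giving 0xF29A2376.
0xF29A2376 = 4070187894.

4070187894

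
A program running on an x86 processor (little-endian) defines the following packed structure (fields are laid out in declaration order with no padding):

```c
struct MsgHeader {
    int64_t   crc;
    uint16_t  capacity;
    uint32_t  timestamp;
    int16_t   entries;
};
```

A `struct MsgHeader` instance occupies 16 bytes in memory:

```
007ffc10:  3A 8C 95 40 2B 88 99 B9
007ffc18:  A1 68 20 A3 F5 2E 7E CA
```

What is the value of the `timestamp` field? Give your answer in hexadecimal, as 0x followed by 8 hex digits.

`timestamp` follows `crc` (8 B), `capacity` (2 B), so it starts at offset 8 + 2 = 10 and occupies 4 bytes.
Bytes at offsets 10..13: 20 A3 F5 2E.
Little-endian: lowest address holds the least-significant byte.
Reassemble most-significant byte first: 2E F5 A3 20 → 0x2EF5A320.

0x2EF5A320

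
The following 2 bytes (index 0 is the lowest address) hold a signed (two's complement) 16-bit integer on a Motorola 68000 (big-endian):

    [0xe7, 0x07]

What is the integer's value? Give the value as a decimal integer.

Big-endian stores the most-significant byte at the lowest address.
The bytes are already most-significant first: 0xE707.
Top bit is set, so as a signed 16-bit value this is 0xE707 − 2^16 = -6393.

-6393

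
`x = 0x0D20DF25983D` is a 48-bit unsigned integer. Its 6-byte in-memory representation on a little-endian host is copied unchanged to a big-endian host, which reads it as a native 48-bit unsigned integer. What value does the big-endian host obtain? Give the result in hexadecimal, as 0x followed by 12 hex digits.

Stored little-endian, the bytes at ascending addresses are 3D 98 25 DF 20 0D.
Read back as big-endian, the last byte is least significant, giving 0x3D9825DF200D.

0x3D9825DF200D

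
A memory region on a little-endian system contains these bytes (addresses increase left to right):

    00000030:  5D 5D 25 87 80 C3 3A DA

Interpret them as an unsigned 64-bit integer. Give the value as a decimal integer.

15725096005708111197

Little-endian: lowest address holds the least-significant byte.
Reassemble most-significant byte first: DA 3A C3 80 87 25 5D 5D → 0xDA3AC38087255D5D.
0xDA3AC38087255D5D = 15725096005708111197.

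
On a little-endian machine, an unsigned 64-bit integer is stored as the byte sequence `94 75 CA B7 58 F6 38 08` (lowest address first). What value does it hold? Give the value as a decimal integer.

In little-endian order the low byte comes first in memory.
Reassemble most-significant byte first: 08 38 F6 58 B7 CA 75 94 → 0x0838F658B7CA7594.
0x0838F658B7CA7594 = 592494211900274068.

592494211900274068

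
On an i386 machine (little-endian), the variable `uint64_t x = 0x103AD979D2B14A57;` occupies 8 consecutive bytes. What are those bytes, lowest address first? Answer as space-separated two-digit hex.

57 4A B1 D2 79 D9 3A 10

Split into bytes (most-significant first): 10 3A D9 79 D2 B1 4A 57.
In little-endian order the low byte comes first in memory.
So at ascending addresses the bytes are 57 4A B1 D2 79 D9 3A 10.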